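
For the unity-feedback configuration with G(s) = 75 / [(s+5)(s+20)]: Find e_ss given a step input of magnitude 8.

32/7

G(s) has no factors of s in the denominator, so the system is type 0.
K_p = lim_{s→0} G(s) = 75 / (5·20) = 0.75.
e_ss = 8/(1 + K_p) = 8/1.75 = 32/7.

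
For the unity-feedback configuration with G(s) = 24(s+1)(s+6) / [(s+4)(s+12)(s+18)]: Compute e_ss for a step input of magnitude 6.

36/7

The open loop has no poles at the origin → type 0 system.
K_p = lim_{s→0} G(s) = 24·1·6 / (4·12·18) = 1/6.
e_ss = 6/(1 + K_p) = 6/(7/6) = 36/7.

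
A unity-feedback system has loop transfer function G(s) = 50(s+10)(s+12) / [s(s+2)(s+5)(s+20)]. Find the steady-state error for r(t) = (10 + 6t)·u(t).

One free integrator in G(s): this is a type 1 system. Taking each input component in turn:
  • 10: tracked with zero error.
  • 6t: e_ss = 6/K_v with K_v=30 → 0.2.
Total e_ss = 0.2.

0.2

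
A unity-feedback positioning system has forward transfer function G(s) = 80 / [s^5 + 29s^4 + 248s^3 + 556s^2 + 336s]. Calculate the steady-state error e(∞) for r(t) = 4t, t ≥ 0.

Lowest-order denominator term is 336s, so the open loop has 1 pole at the origin → type 1 system.
K_v = lim_{s→0} s·G(s) = 80 / 336 = 5/21.
e_ss = 4/K_v = 4/(5/21) = 16.8.

16.8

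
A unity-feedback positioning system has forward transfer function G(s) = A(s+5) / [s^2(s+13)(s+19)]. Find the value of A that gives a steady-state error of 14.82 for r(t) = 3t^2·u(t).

20

G(s) has two factors of s in the denominator, so the system is type 2.
K_a = lim_{s→0} s^2·G(s) = A·5 / (13·19) = (5/247)·A.
e_ss = 6/K_a = 14.82 ⇒ K_a = 100/247 ⇒ A = (100/247)/(5/247) = 20.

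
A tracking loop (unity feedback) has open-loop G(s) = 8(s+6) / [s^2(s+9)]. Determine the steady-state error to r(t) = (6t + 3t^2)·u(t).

1.125

The open loop has two poles at the origin → type 2 system. Treating each term separately:
  • 6t: tracked with zero error.
  • 3t^2: e_ss = 6/K_a with K_a=16/3 → 1.125.
Total e_ss = 1.125.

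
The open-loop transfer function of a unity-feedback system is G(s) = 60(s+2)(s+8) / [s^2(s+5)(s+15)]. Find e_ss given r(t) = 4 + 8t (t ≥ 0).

System type = 2 (two poles at s=0). By superposition:
  • 4: tracked with zero error.
  • 8t: tracked with zero error.
Total e_ss = 0.

0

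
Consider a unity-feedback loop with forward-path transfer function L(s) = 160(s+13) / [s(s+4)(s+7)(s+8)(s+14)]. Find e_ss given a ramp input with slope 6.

588/65

System type = 1 (one pole at s=0).
K_v = lim_{s→0} s·L(s) = 160·13 / (4·7·8·14) = 65/98.
e_ss = 6/K_v = 6/(65/98) = 588/65.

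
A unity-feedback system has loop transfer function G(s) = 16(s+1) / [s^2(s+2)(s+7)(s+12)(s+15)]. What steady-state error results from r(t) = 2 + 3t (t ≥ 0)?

The open loop has two poles at the origin → type 2 system. Treating each term separately:
  • 2: tracked with zero error.
  • 3t: tracked with zero error.
Total e_ss = 0.

0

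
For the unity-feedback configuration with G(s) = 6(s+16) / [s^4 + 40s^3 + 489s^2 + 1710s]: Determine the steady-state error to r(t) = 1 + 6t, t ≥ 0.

Factoring s from the denominator leaves a polynomial with constant term 1710, so the system is type 1. Treating each term separately:
  • 1: tracked with zero error.
  • 6t: e_ss = 6/K_v with K_v=16/285 → 106.875.
Total e_ss = 106.875.

106.875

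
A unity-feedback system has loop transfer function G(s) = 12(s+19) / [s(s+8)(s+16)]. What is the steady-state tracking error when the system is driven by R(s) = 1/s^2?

System type = 1 (one pole at s=0).
K_v = lim_{s→0} s·G(s) = 12·19 / (8·16) = 57/32.
e_ss = 1/K_v = 1/(57/32) = 32/57.

32/57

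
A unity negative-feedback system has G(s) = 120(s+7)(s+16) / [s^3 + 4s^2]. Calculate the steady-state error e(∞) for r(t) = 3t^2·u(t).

1/560

The denominator has no term below 4s^2 — 2 poles at s=0, type 2.
K_a = lim_{s→0} s^2·G(s) = 120·7·16 / 4 = 3360.
r(t) = 3t^2 gives R(s) = 6/s^3.
e_ss = 6/K_a = 6/3360 = 1/560.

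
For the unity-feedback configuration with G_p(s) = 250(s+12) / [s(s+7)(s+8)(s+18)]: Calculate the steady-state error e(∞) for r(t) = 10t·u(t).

One free integrator in G_p(s): this is a type 1 system.
K_v = lim_{s→0} s·G_p(s) = 250·12 / (7·8·18) = 125/42.
e_ss = 10/K_v = 10/(125/42) = 3.36.

3.36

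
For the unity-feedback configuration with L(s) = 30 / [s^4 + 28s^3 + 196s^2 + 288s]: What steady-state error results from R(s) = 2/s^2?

19.2

The denominator has no term below 288s — 1 pole at s=0, type 1.
K_v = lim_{s→0} s·L(s) = 30 / 288 = 5/48.
e_ss = 2/K_v = 2/(5/48) = 19.2.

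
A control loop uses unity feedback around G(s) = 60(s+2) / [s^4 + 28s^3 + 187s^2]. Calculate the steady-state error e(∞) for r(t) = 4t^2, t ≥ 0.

187/15

Lowest-order denominator term is 187s^2, so the open loop has 2 poles at the origin → type 2 system.
K_a = lim_{s→0} s^2·G(s) = 60·2 / 187 = 120/187.
r(t) = 4t^2 gives R(s) = 8/s^3.
e_ss = 8/K_a = 8/(120/187) = 187/15.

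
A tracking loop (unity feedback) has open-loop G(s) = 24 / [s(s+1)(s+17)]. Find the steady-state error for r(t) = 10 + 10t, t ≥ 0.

85/12

One free integrator in G(s): this is a type 1 system. Treating each term separately:
  • 10: tracked with zero error.
  • 10t: e_ss = 10/K_v with K_v=24/17 → 85/12.
Total e_ss = 85/12.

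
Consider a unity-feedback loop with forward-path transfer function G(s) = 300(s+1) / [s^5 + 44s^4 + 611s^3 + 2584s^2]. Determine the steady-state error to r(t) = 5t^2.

Factoring s^2 from the denominator leaves a polynomial with constant term 2584, so the system is type 2.
K_a = lim_{s→0} s^2·G(s) = 300·1 / 2584 = 75/646.
r(t) = 5t^2 gives R(s) = 10/s^3.
e_ss = 10/K_a = 10/(75/646) = 1292/15.

1292/15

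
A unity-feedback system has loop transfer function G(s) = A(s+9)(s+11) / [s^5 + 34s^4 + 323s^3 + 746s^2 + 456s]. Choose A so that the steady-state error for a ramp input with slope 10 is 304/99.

Lowest-order denominator term is 456s, so the open loop has 1 pole at the origin → type 1 system.
K_v = lim_{s→0} s·G(s) = A·9·11 / 456 = (33/152)·A.
e_ss = 10/K_v = 304/99 ⇒ K_v = 495/152 ⇒ A = (495/152)/(33/152) = 15.

15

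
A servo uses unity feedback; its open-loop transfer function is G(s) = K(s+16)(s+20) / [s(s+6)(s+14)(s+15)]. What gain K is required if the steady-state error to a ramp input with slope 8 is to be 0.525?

60

System type = 1 (one pole at s=0).
K_v = lim_{s→0} s·G(s) = K·16·20 / (6·14·15) = (16/63)·K.
e_ss = 8/K_v = 0.525 ⇒ K_v = 320/21 ⇒ K = (320/21)/(16/63) = 60.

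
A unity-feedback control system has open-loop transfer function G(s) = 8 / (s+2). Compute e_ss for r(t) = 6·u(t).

1.2

System type = 0 (no poles at s=0).
K_p = lim_{s→0} G(s) = 8 / (2) = 4.
e_ss = 6/(1 + K_p) = 6/5 = 1.2.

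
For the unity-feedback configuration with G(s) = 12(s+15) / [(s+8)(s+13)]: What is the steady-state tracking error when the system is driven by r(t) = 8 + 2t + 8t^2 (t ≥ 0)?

G(s) has no factors of s in the denominator, so the system is type 0. Treating each term separately:
  • 8: e_ss = 8/(1+K_p) with K_p=45/26 → 208/71.
  • 2t: a type-0 system cannot track it, e_ss → ∞.
  • 8t^2: a type-0 system cannot track it, e_ss → ∞.
The unbounded component dominates.

infinity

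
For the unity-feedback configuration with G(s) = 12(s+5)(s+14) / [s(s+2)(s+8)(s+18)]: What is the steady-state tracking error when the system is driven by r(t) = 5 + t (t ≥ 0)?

One free integrator in G(s): this is a type 1 system. Taking each input component in turn:
  • 5: tracked with zero error.
  • t: e_ss = 1/K_v with K_v=35/12 → 12/35.
Total e_ss = 12/35.

12/35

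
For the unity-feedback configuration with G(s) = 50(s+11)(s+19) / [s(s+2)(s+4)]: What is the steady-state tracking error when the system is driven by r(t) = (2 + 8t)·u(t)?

System type = 1 (one pole at s=0). Treating each term separately:
  • 2: tracked with zero error.
  • 8t: e_ss = 8/K_v with K_v=1306.25 → 32/5225.
Total e_ss = 32/5225.

32/5225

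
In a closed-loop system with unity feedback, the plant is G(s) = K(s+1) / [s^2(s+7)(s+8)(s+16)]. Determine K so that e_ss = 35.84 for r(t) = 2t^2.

G(s) has two factors of s in the denominator, so the system is type 2.
K_a = lim_{s→0} s^2·G(s) = K·1 / (7·8·16) = (1/896)·K.
e_ss = 4/K_a = 35.84 ⇒ K_a = 25/224 ⇒ K = (25/224)/(1/896) = 100.

100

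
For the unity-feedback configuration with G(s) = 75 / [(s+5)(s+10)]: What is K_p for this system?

1.5

G(s) has no factors of s in the denominator, so the system is type 0.
K_p = lim_{s→0} G(s) = 75 / (5·10) = 1.5.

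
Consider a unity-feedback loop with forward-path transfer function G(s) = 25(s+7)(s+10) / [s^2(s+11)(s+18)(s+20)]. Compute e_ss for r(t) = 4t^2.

The open loop has two poles at the origin → type 2 system.
K_a = lim_{s→0} s^2·G(s) = 25·7·10 / (11·18·20) = 175/396.
r(t) = 4t^2 gives R(s) = 8/s^3.
e_ss = 8/K_a = 8/(175/396) = 3168/175.

3168/175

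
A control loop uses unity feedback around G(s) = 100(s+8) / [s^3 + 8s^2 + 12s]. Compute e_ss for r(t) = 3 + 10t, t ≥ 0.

The denominator has no term below 12s — 1 pole at s=0, type 1. Treating each term separately:
  • 3: tracked with zero error.
  • 10t: e_ss = 10/K_v with K_v=200/3 → 0.15.
Total e_ss = 0.15.

0.15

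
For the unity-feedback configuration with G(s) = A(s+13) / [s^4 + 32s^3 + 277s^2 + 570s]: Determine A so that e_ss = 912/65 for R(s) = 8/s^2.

The denominator has no term below 570s — 1 pole at s=0, type 1.
K_v = lim_{s→0} s·G(s) = A·13 / 570 = (13/570)·A.
e_ss = 8/K_v = 912/65 ⇒ K_v = 65/114 ⇒ A = (65/114)/(13/570) = 25.

25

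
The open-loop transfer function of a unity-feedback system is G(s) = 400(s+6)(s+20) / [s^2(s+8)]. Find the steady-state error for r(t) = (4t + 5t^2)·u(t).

The open loop has two poles at the origin → type 2 system. By superposition:
  • 4t: tracked with zero error.
  • 5t^2: e_ss = 10/K_a with K_a=6000 → 1/600.
Total e_ss = 1/600.

1/600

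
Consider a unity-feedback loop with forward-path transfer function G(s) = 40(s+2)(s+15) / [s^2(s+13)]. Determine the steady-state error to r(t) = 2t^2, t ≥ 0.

Two free integrators in G(s): this is a type 2 system.
K_a = lim_{s→0} s^2·G(s) = 40·2·15 / (13) = 1200/13.
r(t) = 2t^2 gives R(s) = 4/s^3.
e_ss = 4/K_a = 4/(1200/13) = 13/300.

13/300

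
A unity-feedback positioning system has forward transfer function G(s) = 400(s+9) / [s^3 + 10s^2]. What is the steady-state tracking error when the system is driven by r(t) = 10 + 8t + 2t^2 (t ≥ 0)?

Lowest-order denominator term is 10s^2, so the open loop has 2 poles at the origin → type 2 system. By superposition:
  • 10: tracked with zero error.
  • 8t: tracked with zero error.
  • 2t^2: e_ss = 4/K_a with K_a=360 → 1/90.
Total e_ss = 1/90.

1/90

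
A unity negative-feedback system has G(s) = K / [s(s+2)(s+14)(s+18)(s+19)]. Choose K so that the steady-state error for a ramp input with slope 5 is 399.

120

One free integrator in G(s): this is a type 1 system.
K_v = lim_{s→0} s·G(s) = K / (2·14·18·19) = (1/9576)·K.
e_ss = 5/K_v = 399 ⇒ K_v = 5/399 ⇒ K = (5/399)/(1/9576) = 120.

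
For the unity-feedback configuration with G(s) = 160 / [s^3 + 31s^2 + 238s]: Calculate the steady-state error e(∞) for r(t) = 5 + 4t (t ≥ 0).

5.95

Lowest-order denominator term is 238s, so the open loop has 1 pole at the origin → type 1 system. By superposition:
  • 5: tracked with zero error.
  • 4t: e_ss = 4/K_v with K_v=80/119 → 5.95.
Total e_ss = 5.95.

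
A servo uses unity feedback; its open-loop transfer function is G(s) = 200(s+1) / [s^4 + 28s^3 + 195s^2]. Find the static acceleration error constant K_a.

Factoring s^2 from the denominator leaves a polynomial with constant term 195, so the system is type 2.
K_a = lim_{s→0} s^2·G(s) = 200·1 / 195 = 40/39.

40/39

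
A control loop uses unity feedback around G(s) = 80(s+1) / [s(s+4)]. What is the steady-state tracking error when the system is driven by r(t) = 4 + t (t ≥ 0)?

0.05

The open loop has one pole at the origin → type 1 system. Treating each term separately:
  • 4: tracked with zero error.
  • t: e_ss = 1/K_v with K_v=20 → 0.05.
Total e_ss = 0.05.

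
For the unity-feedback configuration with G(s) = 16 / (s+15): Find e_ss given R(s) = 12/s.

180/31

The open loop has no poles at the origin → type 0 system.
K_p = lim_{s→0} G(s) = 16 / (15) = 16/15.
e_ss = 12/(1 + K_p) = 12/(31/15) = 180/31.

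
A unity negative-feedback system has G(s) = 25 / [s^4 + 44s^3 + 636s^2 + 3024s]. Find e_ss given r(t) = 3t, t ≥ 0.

362.88

Factoring s from the denominator leaves a polynomial with constant term 3024, so the system is type 1.
K_v = lim_{s→0} s·G(s) = 25 / 3024 = 25/3024.
e_ss = 3/K_v = 3/(25/3024) = 362.88.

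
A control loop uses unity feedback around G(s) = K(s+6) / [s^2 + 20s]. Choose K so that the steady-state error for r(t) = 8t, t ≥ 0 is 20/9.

The denominator has no term below 20s — 1 pole at s=0, type 1.
K_v = lim_{s→0} s·G(s) = K·6 / 20 = 0.3·K.
e_ss = 8/K_v = 20/9 ⇒ K_v = 3.6 ⇒ K = 3.6/0.3 = 12.

12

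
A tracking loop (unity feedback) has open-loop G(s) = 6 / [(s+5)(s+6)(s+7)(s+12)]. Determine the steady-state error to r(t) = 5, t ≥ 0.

2100/421

No free integrators in G(s): this is a type 0 system.
K_p = lim_{s→0} G(s) = 6 / (5·6·7·12) = 1/420.
e_ss = 5/(1 + K_p) = 5/(421/420) = 2100/421.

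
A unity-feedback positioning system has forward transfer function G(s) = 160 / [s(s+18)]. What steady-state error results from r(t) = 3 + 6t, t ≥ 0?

G(s) has one factor of s in the denominator, so the system is type 1. By superposition:
  • 3: tracked with zero error.
  • 6t: e_ss = 6/K_v with K_v=80/9 → 0.675.
Total e_ss = 0.675.

0.675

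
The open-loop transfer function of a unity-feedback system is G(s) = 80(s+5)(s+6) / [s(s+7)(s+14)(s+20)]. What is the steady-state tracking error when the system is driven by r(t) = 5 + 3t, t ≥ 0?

System type = 1 (one pole at s=0). Treating each term separately:
  • 5: tracked with zero error.
  • 3t: e_ss = 3/K_v with K_v=60/49 → 2.45.
Total e_ss = 2.45.

2.45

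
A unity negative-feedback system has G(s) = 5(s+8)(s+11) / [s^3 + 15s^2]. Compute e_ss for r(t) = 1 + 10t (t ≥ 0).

Factoring s^2 from the denominator leaves a polynomial with constant term 15, so the system is type 2. Treating each term separately:
  • 1: tracked with zero error.
  • 10t: tracked with zero error.
Total e_ss = 0.

0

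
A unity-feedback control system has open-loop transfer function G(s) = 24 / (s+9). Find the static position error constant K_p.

No free integrators in G(s): this is a type 0 system.
K_p = lim_{s→0} G(s) = 24 / (9) = 8/3.

8/3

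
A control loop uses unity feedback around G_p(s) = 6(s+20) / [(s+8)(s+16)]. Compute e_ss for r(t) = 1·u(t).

16/31

System type = 0 (no poles at s=0).
K_p = lim_{s→0} G_p(s) = 6·20 / (8·16) = 0.9375.
e_ss = 1/(1 + K_p) = 1/1.9375 = 16/31.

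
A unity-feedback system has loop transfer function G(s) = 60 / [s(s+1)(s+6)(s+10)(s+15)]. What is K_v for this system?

1/15

The open loop has one pole at the origin → type 1 system.
K_v = lim_{s→0} s·G(s) = 60 / (1·6·10·15) = 1/15.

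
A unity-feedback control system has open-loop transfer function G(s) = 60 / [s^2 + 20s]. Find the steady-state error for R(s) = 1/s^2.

Factoring s from the denominator leaves a polynomial with constant term 20, so the system is type 1.
K_v = lim_{s→0} s·G(s) = 60 / 20 = 3.
e_ss = 1/K_v = 1/3.

1/3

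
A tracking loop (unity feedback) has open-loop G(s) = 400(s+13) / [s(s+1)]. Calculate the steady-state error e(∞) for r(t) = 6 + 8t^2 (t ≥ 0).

The open loop has one pole at the origin → type 1 system. Treating each term separately:
  • 6: tracked with zero error.
  • 8t^2: a type-1 system cannot track it, e_ss → ∞.
The unbounded component dominates.

infinity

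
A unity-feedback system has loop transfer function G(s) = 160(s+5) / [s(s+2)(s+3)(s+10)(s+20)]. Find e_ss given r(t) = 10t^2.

infinity

The open loop has one pole at the origin → type 1 system.
K_a = lim_{s→0} s^2·G(s) = 0; the steady-state error to this parabolic input grows without bound.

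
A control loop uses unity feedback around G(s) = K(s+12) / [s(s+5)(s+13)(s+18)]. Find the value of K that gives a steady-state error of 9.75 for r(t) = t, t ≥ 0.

10

G(s) has one factor of s in the denominator, so the system is type 1.
K_v = lim_{s→0} s·G(s) = K·12 / (5·13·18) = (2/195)·K.
e_ss = 1/K_v = 9.75 ⇒ K_v = 4/39 ⇒ K = (4/39)/(2/195) = 10.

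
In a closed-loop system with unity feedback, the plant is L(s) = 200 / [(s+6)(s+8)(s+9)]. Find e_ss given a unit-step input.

54/79

System type = 0 (no poles at s=0).
K_p = lim_{s→0} L(s) = 200 / (6·8·9) = 25/54.
e_ss = 1/(1 + K_p) = 1/(79/54) = 54/79.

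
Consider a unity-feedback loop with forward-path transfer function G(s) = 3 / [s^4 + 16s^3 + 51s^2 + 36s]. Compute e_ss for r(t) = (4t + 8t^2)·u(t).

Factoring s from the denominator leaves a polynomial with constant term 36, so the system is type 1. Taking each input component in turn:
  • 4t: e_ss = 4/K_v with K_v=1/12 → 48.
  • 8t^2: a type-1 system cannot track it, e_ss → ∞.
The unbounded component dominates.

infinity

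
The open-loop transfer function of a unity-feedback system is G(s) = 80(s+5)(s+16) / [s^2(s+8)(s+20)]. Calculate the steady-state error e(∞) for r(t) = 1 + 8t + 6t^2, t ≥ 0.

Two free integrators in G(s): this is a type 2 system. Treating each term separately:
  • 1: tracked with zero error.
  • 8t: tracked with zero error.
  • 6t^2: e_ss = 12/K_a with K_a=40 → 0.3.
Total e_ss = 0.3.

0.3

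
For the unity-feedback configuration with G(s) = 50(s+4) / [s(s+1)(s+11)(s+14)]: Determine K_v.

100/77

G(s) has one factor of s in the denominator, so the system is type 1.
K_v = lim_{s→0} s·G(s) = 50·4 / (1·11·14) = 100/77.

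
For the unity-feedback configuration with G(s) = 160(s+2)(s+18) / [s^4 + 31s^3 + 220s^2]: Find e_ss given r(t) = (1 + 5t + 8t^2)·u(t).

The denominator has no term below 220s^2 — 2 poles at s=0, type 2. Treating each term separately:
  • 1: tracked with zero error.
  • 5t: tracked with zero error.
  • 8t^2: e_ss = 16/K_a with K_a=288/11 → 11/18.
Total e_ss = 11/18.

11/18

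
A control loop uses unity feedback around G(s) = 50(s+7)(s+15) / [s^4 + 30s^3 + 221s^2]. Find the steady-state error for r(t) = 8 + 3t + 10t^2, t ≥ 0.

Lowest-order denominator term is 221s^2, so the open loop has 2 poles at the origin → type 2 system. Taking each input component in turn:
  • 8: tracked with zero error.
  • 3t: tracked with zero error.
  • 10t^2: e_ss = 20/K_a with K_a=5250/221 → 442/525.
Total e_ss = 442/525.

442/525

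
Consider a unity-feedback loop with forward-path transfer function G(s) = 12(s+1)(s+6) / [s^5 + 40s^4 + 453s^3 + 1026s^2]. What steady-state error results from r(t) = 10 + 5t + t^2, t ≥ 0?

The denominator has no term below 1026s^2 — 2 poles at s=0, type 2. Taking each input component in turn:
  • 10: tracked with zero error.
  • 5t: tracked with zero error.
  • t^2: e_ss = 2/K_a with K_a=4/57 → 28.5.
Total e_ss = 28.5.

28.5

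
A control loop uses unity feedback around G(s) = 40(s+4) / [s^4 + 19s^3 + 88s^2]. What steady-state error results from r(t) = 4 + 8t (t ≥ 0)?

Lowest-order denominator term is 88s^2, so the open loop has 2 poles at the origin → type 2 system. By superposition:
  • 4: tracked with zero error.
  • 8t: tracked with zero error.
Total e_ss = 0.

0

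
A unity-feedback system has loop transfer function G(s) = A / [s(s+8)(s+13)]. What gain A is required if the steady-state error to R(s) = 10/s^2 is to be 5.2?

One free integrator in G(s): this is a type 1 system.
K_v = lim_{s→0} s·G(s) = A / (8·13) = (1/104)·A.
e_ss = 10/K_v = 5.2 ⇒ K_v = 25/13 ⇒ A = (25/13)/(1/104) = 200.

200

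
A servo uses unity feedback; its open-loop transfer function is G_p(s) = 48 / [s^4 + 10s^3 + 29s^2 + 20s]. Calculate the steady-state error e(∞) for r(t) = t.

The denominator has no term below 20s — 1 pole at s=0, type 1.
K_v = lim_{s→0} s·G_p(s) = 48 / 20 = 2.4.
e_ss = 1/K_v = 1/2.4 = 5/12.

5/12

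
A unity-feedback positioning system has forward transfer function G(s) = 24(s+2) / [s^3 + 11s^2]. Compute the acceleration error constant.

48/11

The denominator has no term below 11s^2 — 2 poles at s=0, type 2.
K_a = lim_{s→0} s^2·G(s) = 24·2 / 11 = 48/11.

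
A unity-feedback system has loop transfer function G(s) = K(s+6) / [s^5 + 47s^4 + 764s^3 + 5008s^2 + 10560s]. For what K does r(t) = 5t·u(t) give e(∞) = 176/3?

150

Lowest-order denominator term is 10560s, so the open loop has 1 pole at the origin → type 1 system.
K_v = lim_{s→0} s·G(s) = K·6 / 10560 = (1/1760)·K.
e_ss = 5/K_v = 176/3 ⇒ K_v = 15/176 ⇒ K = (15/176)/(1/1760) = 150.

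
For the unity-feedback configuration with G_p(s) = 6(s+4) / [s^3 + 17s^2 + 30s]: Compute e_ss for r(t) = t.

1.25

Factoring s from the denominator leaves a polynomial with constant term 30, so the system is type 1.
K_v = lim_{s→0} s·G_p(s) = 6·4 / 30 = 0.8.
e_ss = 1/K_v = 1/0.8 = 1.25.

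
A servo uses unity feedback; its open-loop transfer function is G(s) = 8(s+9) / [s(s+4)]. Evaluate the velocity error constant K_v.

18

The open loop has one pole at the origin → type 1 system.
K_v = lim_{s→0} s·G(s) = 8·9 / (4) = 18.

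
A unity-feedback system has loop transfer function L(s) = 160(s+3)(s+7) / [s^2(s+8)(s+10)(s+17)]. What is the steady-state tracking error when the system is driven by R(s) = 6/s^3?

System type = 2 (two poles at s=0).
K_a = lim_{s→0} s^2·L(s) = 160·3·7 / (8·10·17) = 42/17.
r(t) = 3t^2 gives R(s) = 6/s^3.
e_ss = 6/K_a = 6/(42/17) = 17/7.

17/7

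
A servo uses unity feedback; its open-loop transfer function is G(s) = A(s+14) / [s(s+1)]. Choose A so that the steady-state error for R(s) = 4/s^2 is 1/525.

One free integrator in G(s): this is a type 1 system.
K_v = lim_{s→0} s·G(s) = A·14 / (1) = 14·A.
e_ss = 4/K_v = 1/525 ⇒ K_v = 2100 ⇒ A = 2100/14 = 150.

150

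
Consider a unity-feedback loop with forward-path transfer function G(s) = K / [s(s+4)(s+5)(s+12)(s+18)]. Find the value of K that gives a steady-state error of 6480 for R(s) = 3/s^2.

The open loop has one pole at the origin → type 1 system.
K_v = lim_{s→0} s·G(s) = K / (4·5·12·18) = (1/4320)·K.
e_ss = 3/K_v = 6480 ⇒ K_v = 1/2160 ⇒ K = (1/2160)/(1/4320) = 2.

2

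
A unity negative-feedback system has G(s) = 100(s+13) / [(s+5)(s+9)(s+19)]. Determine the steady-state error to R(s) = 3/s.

No free integrators in G(s): this is a type 0 system.
K_p = lim_{s→0} G(s) = 100·13 / (5·9·19) = 260/171.
e_ss = 3/(1 + K_p) = 3/(431/171) = 513/431.

513/431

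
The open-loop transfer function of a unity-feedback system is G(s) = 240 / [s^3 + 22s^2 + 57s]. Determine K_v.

Lowest-order denominator term is 57s, so the open loop has 1 pole at the origin → type 1 system.
K_v = lim_{s→0} s·G(s) = 240 / 57 = 80/19.

80/19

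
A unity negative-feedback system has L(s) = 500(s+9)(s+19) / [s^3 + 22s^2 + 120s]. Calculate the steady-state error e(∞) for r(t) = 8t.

Factoring s from the denominator leaves a polynomial with constant term 120, so the system is type 1.
K_v = lim_{s→0} s·L(s) = 500·9·19 / 120 = 712.5.
e_ss = 8/K_v = 8/712.5 = 16/1425.

16/1425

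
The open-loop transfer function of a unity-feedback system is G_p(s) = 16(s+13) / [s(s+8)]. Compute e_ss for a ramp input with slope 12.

One free integrator in G_p(s): this is a type 1 system.
K_v = lim_{s→0} s·G_p(s) = 16·13 / (8) = 26.
e_ss = 12/K_v = 12/26 = 6/13.

6/13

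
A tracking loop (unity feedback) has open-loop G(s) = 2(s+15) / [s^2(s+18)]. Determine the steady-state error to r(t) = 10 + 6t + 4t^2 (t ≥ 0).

The open loop has two poles at the origin → type 2 system. By superposition:
  • 10: tracked with zero error.
  • 6t: tracked with zero error.
  • 4t^2: e_ss = 8/K_a with K_a=5/3 → 4.8.
Total e_ss = 4.8.

4.8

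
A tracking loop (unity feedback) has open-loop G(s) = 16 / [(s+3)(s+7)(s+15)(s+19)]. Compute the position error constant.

System type = 0 (no poles at s=0).
K_p = lim_{s→0} G(s) = 16 / (3·7·15·19) = 16/5985.

16/5985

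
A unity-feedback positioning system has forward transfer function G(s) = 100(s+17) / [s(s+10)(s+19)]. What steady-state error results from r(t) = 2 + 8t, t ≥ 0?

System type = 1 (one pole at s=0). By superposition:
  • 2: tracked with zero error.
  • 8t: e_ss = 8/K_v with K_v=170/19 → 76/85.
Total e_ss = 76/85.

76/85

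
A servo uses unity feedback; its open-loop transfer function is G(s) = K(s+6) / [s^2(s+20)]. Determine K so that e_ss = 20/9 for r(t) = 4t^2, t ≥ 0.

12

System type = 2 (two poles at s=0).
K_a = lim_{s→0} s^2·G(s) = K·6 / (20) = 0.3·K.
e_ss = 8/K_a = 20/9 ⇒ K_a = 3.6 ⇒ K = 3.6/0.3 = 12.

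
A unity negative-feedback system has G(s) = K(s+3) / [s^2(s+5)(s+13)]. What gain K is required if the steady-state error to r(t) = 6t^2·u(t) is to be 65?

4

G(s) has two factors of s in the denominator, so the system is type 2.
K_a = lim_{s→0} s^2·G(s) = K·3 / (5·13) = (3/65)·K.
e_ss = 12/K_a = 65 ⇒ K_a = 12/65 ⇒ K = (12/65)/(3/65) = 4.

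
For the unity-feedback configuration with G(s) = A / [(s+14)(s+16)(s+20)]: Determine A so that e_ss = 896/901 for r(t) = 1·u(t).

The open loop has no poles at the origin → type 0 system.
K_p = lim_{s→0} G(s) = A / (14·16·20) = (1/4480)·A.
e_ss = 1/(1 + K_p) = 896/901 ⇒ 1 + (1/4480)·A = 901/896 ⇒ A = 25.

25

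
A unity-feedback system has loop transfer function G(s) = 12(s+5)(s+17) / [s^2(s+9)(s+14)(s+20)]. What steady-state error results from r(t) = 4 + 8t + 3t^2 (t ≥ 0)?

252/17

G(s) has two factors of s in the denominator, so the system is type 2. Treating each term separately:
  • 4: tracked with zero error.
  • 8t: tracked with zero error.
  • 3t^2: e_ss = 6/K_a with K_a=17/42 → 252/17.
Total e_ss = 252/17.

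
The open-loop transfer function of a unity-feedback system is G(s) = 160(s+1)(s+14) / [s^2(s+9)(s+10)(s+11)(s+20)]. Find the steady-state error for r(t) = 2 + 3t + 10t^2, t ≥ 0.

2475/14

The open loop has two poles at the origin → type 2 system. By superposition:
  • 2: tracked with zero error.
  • 3t: tracked with zero error.
  • 10t^2: e_ss = 20/K_a with K_a=56/495 → 2475/14.
Total e_ss = 2475/14.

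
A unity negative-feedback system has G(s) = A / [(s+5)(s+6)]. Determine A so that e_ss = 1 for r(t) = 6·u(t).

No free integrators in G(s): this is a type 0 system.
K_p = lim_{s→0} G(s) = A / (5·6) = (1/30)·A.
e_ss = 6/(1 + K_p) = 1 ⇒ 1 + (1/30)·A = 6 ⇒ A = 150.

150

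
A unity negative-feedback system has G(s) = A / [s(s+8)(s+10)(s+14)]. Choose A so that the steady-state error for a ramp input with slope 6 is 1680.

System type = 1 (one pole at s=0).
K_v = lim_{s→0} s·G(s) = A / (8·10·14) = (1/1120)·A.
e_ss = 6/K_v = 1680 ⇒ K_v = 1/280 ⇒ A = (1/280)/(1/1120) = 4.

4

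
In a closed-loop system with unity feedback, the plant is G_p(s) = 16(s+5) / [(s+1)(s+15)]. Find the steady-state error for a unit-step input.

System type = 0 (no poles at s=0).
K_p = lim_{s→0} G_p(s) = 16·5 / (1·15) = 16/3.
e_ss = 1/(1 + K_p) = 1/(19/3) = 3/19.

3/19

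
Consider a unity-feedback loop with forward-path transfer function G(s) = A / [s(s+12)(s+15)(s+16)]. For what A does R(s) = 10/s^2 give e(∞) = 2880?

The open loop has one pole at the origin → type 1 system.
K_v = lim_{s→0} s·G(s) = A / (12·15·16) = (1/2880)·A.
e_ss = 10/K_v = 2880 ⇒ K_v = 1/288 ⇒ A = (1/288)/(1/2880) = 10.

10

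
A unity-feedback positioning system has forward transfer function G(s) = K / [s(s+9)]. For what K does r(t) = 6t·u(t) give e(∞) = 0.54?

System type = 1 (one pole at s=0).
K_v = lim_{s→0} s·G(s) = K / (9) = (1/9)·K.
e_ss = 6/K_v = 0.54 ⇒ K_v = 100/9 ⇒ K = (100/9)/(1/9) = 100.

100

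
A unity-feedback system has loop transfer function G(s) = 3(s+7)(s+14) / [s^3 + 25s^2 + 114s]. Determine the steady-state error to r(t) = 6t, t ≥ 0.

The denominator has no term below 114s — 1 pole at s=0, type 1.
K_v = lim_{s→0} s·G(s) = 3·7·14 / 114 = 49/19.
e_ss = 6/K_v = 6/(49/19) = 114/49.

114/49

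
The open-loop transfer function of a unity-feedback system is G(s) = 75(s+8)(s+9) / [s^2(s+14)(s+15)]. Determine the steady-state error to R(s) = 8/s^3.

14/45

The open loop has two poles at the origin → type 2 system.
K_a = lim_{s→0} s^2·G(s) = 75·8·9 / (14·15) = 180/7.
r(t) = 4t^2 gives R(s) = 8/s^3.
e_ss = 8/K_a = 8/(180/7) = 14/45.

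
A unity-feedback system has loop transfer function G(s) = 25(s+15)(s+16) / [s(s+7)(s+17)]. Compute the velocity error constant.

6000/119

One free integrator in G(s): this is a type 1 system.
K_v = lim_{s→0} s·G(s) = 25·15·16 / (7·17) = 6000/119.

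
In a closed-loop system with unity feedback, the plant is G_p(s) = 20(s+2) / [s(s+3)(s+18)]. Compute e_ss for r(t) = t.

The open loop has one pole at the origin → type 1 system.
K_v = lim_{s→0} s·G_p(s) = 20·2 / (3·18) = 20/27.
e_ss = 1/K_v = 1/(20/27) = 1.35.

1.35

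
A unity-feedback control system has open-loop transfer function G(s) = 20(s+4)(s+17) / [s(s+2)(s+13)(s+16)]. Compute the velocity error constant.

85/26

System type = 1 (one pole at s=0).
K_v = lim_{s→0} s·G(s) = 20·4·17 / (2·13·16) = 85/26.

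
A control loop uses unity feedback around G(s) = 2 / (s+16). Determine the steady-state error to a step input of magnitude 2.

System type = 0 (no poles at s=0).
K_p = lim_{s→0} G(s) = 2 / (16) = 0.125.
e_ss = 2/(1 + K_p) = 2/1.125 = 16/9.

16/9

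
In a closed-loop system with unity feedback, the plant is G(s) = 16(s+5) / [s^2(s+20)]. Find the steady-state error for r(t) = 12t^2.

G(s) has two factors of s in the denominator, so the system is type 2.
K_a = lim_{s→0} s^2·G(s) = 16·5 / (20) = 4.
r(t) = 12t^2 gives R(s) = 24/s^3.
e_ss = 24/K_a = 24/4 = 6.

6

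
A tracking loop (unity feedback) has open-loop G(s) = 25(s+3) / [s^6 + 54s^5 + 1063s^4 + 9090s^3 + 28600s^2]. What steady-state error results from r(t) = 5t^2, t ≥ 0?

11440/3

Lowest-order denominator term is 28600s^2, so the open loop has 2 poles at the origin → type 2 system.
K_a = lim_{s→0} s^2·G(s) = 25·3 / 28600 = 3/1144.
r(t) = 5t^2 gives R(s) = 10/s^3.
e_ss = 10/K_a = 10/(3/1144) = 11440/3.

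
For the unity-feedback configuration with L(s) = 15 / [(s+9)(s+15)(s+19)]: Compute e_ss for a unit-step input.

No free integrators in L(s): this is a type 0 system.
K_p = lim_{s→0} L(s) = 15 / (9·15·19) = 1/171.
e_ss = 1/(1 + K_p) = 1/(172/171) = 171/172.

171/172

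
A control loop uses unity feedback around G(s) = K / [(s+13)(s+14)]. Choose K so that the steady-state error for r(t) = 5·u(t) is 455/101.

20

The open loop has no poles at the origin → type 0 system.
K_p = lim_{s→0} G(s) = K / (13·14) = (1/182)·K.
e_ss = 5/(1 + K_p) = 455/101 ⇒ 1 + (1/182)·K = 101/91 ⇒ K = 20.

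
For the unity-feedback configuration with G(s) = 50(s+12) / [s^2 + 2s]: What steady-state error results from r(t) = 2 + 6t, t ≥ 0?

The denominator has no term below 2s — 1 pole at s=0, type 1. Treating each term separately:
  • 2: tracked with zero error.
  • 6t: e_ss = 6/K_v with K_v=300 → 0.02.
Total e_ss = 0.02.

0.02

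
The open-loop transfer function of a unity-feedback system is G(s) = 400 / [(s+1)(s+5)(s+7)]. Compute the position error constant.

80/7

G(s) has no factors of s in the denominator, so the system is type 0.
K_p = lim_{s→0} G(s) = 400 / (1·5·7) = 80/7.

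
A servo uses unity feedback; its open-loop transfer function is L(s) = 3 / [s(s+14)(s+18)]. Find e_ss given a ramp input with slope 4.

336

L(s) has one factor of s in the denominator, so the system is type 1.
K_v = lim_{s→0} s·L(s) = 3 / (14·18) = 1/84.
e_ss = 4/K_v = 4/(1/84) = 336.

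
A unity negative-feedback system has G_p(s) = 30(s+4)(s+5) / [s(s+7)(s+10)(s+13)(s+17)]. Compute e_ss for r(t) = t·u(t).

1547/60

G_p(s) has one factor of s in the denominator, so the system is type 1.
K_v = lim_{s→0} s·G_p(s) = 30·4·5 / (7·10·13·17) = 60/1547.
e_ss = 1/K_v = 1/(60/1547) = 1547/60.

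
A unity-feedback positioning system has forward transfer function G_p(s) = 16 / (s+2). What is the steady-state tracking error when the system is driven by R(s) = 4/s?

The open loop has no poles at the origin → type 0 system.
K_p = lim_{s→0} G_p(s) = 16 / (2) = 8.
e_ss = 4/(1 + K_p) = 4/9.

4/9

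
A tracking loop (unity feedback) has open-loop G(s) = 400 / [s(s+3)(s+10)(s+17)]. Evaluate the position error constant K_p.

infinity

K_p = lim_{s→0} G(s); with 1 pole at the origin the limit diverges, so K_p = ∞.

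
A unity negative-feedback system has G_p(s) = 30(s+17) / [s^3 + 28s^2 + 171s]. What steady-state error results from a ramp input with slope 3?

Factoring s from the denominator leaves a polynomial with constant term 171, so the system is type 1.
K_v = lim_{s→0} s·G_p(s) = 30·17 / 171 = 170/57.
e_ss = 3/K_v = 3/(170/57) = 171/170.

171/170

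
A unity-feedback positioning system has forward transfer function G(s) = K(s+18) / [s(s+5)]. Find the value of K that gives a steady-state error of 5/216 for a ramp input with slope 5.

The open loop has one pole at the origin → type 1 system.
K_v = lim_{s→0} s·G(s) = K·18 / (5) = 3.6·K.
e_ss = 5/K_v = 5/216 ⇒ K_v = 216 ⇒ K = 216/3.6 = 60.

60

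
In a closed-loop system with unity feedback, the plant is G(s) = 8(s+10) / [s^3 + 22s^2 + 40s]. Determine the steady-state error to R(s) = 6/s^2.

The denominator has no term below 40s — 1 pole at s=0, type 1.
K_v = lim_{s→0} s·G(s) = 8·10 / 40 = 2.
e_ss = 6/K_v = 6/2 = 3.

3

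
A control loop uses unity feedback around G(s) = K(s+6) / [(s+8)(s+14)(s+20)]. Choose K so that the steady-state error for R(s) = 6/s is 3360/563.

The open loop has no poles at the origin → type 0 system.
K_p = lim_{s→0} G(s) = K·6 / (8·14·20) = (3/1120)·K.
e_ss = 6/(1 + K_p) = 3360/563 ⇒ 1 + (3/1120)·K = 563/560 ⇒ K = 2.

2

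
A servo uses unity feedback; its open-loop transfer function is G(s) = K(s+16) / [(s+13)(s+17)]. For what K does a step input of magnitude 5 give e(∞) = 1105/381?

10

System type = 0 (no poles at s=0).
K_p = lim_{s→0} G(s) = K·16 / (13·17) = (16/221)·K.
e_ss = 5/(1 + K_p) = 1105/381 ⇒ 1 + (16/221)·K = 381/221 ⇒ K = 10.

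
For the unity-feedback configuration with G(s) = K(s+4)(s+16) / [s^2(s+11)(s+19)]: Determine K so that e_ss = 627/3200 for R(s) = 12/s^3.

200

System type = 2 (two poles at s=0).
K_a = lim_{s→0} s^2·G(s) = K·4·16 / (11·19) = (64/209)·K.
e_ss = 12/K_a = 627/3200 ⇒ K_a = 12800/209 ⇒ K = (12800/209)/(64/209) = 200.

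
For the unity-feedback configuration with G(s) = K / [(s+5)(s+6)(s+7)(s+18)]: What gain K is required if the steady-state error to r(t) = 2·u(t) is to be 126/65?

System type = 0 (no poles at s=0).
K_p = lim_{s→0} G(s) = K / (5·6·7·18) = (1/3780)·K.
e_ss = 2/(1 + K_p) = 126/65 ⇒ 1 + (1/3780)·K = 65/63 ⇒ K = 120.

120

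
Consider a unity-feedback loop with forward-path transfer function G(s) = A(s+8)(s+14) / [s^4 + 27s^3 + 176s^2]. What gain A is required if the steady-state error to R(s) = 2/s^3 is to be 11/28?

8

Lowest-order denominator term is 176s^2, so the open loop has 2 poles at the origin → type 2 system.
K_a = lim_{s→0} s^2·G(s) = A·8·14 / 176 = (7/11)·A.
e_ss = 2/K_a = 11/28 ⇒ K_a = 56/11 ⇒ A = (56/11)/(7/11) = 8.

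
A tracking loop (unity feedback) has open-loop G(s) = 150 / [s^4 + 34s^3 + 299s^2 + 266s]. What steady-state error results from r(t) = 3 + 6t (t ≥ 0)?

10.64

The denominator has no term below 266s — 1 pole at s=0, type 1. By superposition:
  • 3: tracked with zero error.
  • 6t: e_ss = 6/K_v with K_v=75/133 → 10.64.
Total e_ss = 10.64.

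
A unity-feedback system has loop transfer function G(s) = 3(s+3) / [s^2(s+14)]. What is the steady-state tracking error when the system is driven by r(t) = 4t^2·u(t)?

System type = 2 (two poles at s=0).
K_a = lim_{s→0} s^2·G(s) = 3·3 / (14) = 9/14.
r(t) = 4t^2 gives R(s) = 8/s^3.
e_ss = 8/K_a = 8/(9/14) = 112/9.

112/9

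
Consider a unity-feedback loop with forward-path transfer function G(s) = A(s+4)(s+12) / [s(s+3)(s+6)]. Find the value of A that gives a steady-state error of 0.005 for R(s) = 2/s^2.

One free integrator in G(s): this is a type 1 system.
K_v = lim_{s→0} s·G(s) = A·4·12 / (3·6) = (8/3)·A.
e_ss = 2/K_v = 0.005 ⇒ K_v = 400 ⇒ A = 400/(8/3) = 150.

150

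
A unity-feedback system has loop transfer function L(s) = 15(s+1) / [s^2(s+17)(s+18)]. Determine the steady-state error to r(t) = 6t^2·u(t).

The open loop has two poles at the origin → type 2 system.
K_a = lim_{s→0} s^2·L(s) = 15·1 / (17·18) = 5/102.
r(t) = 6t^2 gives R(s) = 12/s^3.
e_ss = 12/K_a = 12/(5/102) = 244.8.

244.8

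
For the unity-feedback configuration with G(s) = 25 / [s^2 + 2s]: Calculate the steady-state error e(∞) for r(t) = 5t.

0.4

The denominator has no term below 2s — 1 pole at s=0, type 1.
K_v = lim_{s→0} s·G(s) = 25 / 2 = 12.5.
e_ss = 5/K_v = 5/12.5 = 0.4.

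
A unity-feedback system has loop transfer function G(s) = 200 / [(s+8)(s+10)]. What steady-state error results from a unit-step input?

G(s) has no factors of s in the denominator, so the system is type 0.
K_p = lim_{s→0} G(s) = 200 / (8·10) = 2.5.
e_ss = 1/(1 + K_p) = 1/3.5 = 2/7.

2/7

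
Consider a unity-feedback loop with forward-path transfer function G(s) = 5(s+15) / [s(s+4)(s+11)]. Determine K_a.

0

One free integrator in G(s): this is a type 1 system.
K_a = lim_{s→0} s^2·G(s) = 0 (the extra factor of s kills the finite limit).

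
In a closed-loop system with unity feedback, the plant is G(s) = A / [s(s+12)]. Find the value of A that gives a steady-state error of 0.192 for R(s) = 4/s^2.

System type = 1 (one pole at s=0).
K_v = lim_{s→0} s·G(s) = A / (12) = (1/12)·A.
e_ss = 4/K_v = 0.192 ⇒ K_v = 125/6 ⇒ A = (125/6)/(1/12) = 250.

250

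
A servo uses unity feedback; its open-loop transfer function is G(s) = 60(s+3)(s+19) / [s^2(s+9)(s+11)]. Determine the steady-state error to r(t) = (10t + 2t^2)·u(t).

G(s) has two factors of s in the denominator, so the system is type 2. Treating each term separately:
  • 10t: tracked with zero error.
  • 2t^2: e_ss = 4/K_a with K_a=380/11 → 11/95.
Total e_ss = 11/95.

11/95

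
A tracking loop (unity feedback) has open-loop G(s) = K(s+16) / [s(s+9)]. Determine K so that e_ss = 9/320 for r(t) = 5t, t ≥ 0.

G(s) has one factor of s in the denominator, so the system is type 1.
K_v = lim_{s→0} s·G(s) = K·16 / (9) = (16/9)·K.
e_ss = 5/K_v = 9/320 ⇒ K_v = 1600/9 ⇒ K = (1600/9)/(16/9) = 100.

100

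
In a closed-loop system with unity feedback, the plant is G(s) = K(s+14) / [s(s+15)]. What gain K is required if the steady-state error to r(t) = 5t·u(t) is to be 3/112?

200

One free integrator in G(s): this is a type 1 system.
K_v = lim_{s→0} s·G(s) = K·14 / (15) = (14/15)·K.
e_ss = 5/K_v = 3/112 ⇒ K_v = 560/3 ⇒ K = (560/3)/(14/15) = 200.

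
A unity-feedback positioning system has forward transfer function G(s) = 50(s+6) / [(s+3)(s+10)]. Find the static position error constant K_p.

10

G(s) has no factors of s in the denominator, so the system is type 0.
K_p = lim_{s→0} G(s) = 50·6 / (3·10) = 10.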